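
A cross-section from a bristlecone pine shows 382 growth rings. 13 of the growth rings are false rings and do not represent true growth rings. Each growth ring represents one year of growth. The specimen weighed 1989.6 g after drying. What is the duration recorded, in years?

After corrections the count is 382 − 13 = 369 growth rings.
At one growth ring per year, that is 369 years.

369 years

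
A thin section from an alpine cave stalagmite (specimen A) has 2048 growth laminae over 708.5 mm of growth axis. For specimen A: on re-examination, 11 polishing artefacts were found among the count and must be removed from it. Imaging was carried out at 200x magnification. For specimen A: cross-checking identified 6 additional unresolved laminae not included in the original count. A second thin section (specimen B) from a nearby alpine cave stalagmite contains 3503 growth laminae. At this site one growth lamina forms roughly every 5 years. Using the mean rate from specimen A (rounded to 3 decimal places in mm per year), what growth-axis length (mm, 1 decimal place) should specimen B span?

Specimen A: correcting the raw count gives 2048 − 11 + 6 = 2043 true growth laminae.
Specimen A: multiplying by 5 years per growth lamina: 2043 × 5 = 10215 years.
A: Extension rate ≈ 708.5 / 10215 = 0.069 mm per year.
Specimen B: at 5 years per growth lamina, 3503 × 5 = 17515 years. B's length ≈ 0.069 × 17515 = 1208.5 mm.

1208.5 mm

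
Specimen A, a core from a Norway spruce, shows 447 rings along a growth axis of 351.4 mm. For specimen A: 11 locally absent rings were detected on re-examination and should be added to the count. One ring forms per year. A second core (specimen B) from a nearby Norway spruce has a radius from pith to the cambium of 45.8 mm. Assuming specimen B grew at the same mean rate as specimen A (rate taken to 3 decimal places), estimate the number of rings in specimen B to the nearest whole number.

Specimen A: after corrections the count is 447 + 11 = 458 rings.
A: 351.4 mm over 458 years gives 351.4 / 458 ≈ 0.767 mm/year.
For B, 45.8 / 0.767 = 59.71 years ≈ 60 rings.

60 rings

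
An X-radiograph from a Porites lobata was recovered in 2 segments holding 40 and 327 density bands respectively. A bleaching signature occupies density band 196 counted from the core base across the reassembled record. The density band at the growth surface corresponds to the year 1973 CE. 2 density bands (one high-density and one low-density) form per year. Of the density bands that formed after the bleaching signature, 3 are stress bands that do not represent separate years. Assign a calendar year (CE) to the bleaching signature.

Total density bands = 40 + 327 = 367.
Between density band 196 and the growth surface there are 367 − 196 = 171 density bands.
Excluding 3 false density bands: 171 − 3 = 168.
With 2 density bands per year, 168 / 2 = 84 years.
The density band at the growth surface is 1973 CE, so the bleaching signature dates to 1973 − 84 = 1889 CE.

1889 CE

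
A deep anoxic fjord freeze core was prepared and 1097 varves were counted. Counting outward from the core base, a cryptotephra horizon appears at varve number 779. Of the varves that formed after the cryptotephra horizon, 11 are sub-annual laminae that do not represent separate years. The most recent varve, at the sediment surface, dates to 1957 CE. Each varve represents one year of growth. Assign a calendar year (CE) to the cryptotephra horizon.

1650 CE

The cryptotephra horizon sits at varve 779 from the core base, so 1097 − 779 = 318 varves formed after it.
318 − 11 false = 307 true varves after the cryptotephra horizon.
The varve at the sediment surface is 1957 CE, so the cryptotephra horizon dates to 1957 − 307 = 1650 CE.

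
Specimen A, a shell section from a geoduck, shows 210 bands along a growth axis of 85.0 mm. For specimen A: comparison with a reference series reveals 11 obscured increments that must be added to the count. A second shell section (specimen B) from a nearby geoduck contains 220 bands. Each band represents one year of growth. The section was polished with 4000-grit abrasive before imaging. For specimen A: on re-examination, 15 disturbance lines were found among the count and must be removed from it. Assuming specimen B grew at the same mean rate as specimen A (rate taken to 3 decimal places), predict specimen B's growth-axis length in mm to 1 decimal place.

Specimen A: true band count = 210 − 15 + 11 = 206.
A: Extension rate ≈ 85.0 / 206 = 0.413 mm/yr.
Length of B = 0.413 × 220 = 90.9 mm.

90.9 mm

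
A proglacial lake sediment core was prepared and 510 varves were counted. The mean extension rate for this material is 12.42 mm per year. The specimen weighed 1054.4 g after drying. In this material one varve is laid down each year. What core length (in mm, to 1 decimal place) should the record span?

6334.2 mm

510 years of growth are recorded.
Predicted length = 12.42 mm/year × 510 years = 6334.2 mm.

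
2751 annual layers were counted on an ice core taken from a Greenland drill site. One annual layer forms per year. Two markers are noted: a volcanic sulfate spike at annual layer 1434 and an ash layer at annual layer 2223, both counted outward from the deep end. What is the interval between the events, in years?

789 yr

2223 − 1434 = 789 annual layers lie between the two events.
One annual layer per year makes the interval 789 years.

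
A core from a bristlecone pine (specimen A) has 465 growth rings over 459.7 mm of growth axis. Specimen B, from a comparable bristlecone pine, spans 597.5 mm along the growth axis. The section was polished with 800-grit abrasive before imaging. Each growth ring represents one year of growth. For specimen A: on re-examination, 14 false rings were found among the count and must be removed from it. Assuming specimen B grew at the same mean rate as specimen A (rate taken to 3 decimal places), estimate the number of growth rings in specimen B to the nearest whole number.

586 growth rings

Specimen A: correcting the raw count gives 465 − 14 = 451 true growth rings.
A: Mean rate = 459.7 mm / 451 years ≈ 1.019 mm per year.
Specimen B: 597.5 mm / 1.019 mm per year = 586.36 years ≈ 586 growth rings.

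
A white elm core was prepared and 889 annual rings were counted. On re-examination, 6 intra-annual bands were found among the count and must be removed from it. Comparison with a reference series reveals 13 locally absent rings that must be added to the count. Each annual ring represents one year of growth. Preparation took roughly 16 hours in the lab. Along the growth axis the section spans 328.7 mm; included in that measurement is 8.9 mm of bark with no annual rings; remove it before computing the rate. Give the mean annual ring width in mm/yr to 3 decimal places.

0.357 mm/yr

True annual ring count = 889 − 6 + 13 = 896.
Removing the 8.9 mm offcut leaves 328.7 − 8.9 = 319.8 mm.
Extension rate ≈ 319.8 / 896 = 0.357 mm/yr.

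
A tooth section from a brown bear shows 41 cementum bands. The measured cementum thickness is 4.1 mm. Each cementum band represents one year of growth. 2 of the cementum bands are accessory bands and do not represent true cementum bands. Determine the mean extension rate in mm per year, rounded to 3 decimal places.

0.105 mm per year

After corrections the count is 41 − 2 = 39 cementum bands.
Mean rate = 4.1 mm / 39 years ≈ 0.105 mm per year.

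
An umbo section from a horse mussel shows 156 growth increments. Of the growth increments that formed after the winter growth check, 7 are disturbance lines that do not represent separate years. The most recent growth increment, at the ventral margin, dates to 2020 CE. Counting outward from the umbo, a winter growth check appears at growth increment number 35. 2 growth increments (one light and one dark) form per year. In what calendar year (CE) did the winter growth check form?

1963 CE

156 − 35 = 121 growth increments lie beyond the winter growth check toward the ventral margin.
Excluding 7 false growth increments: 121 − 7 = 114.
With 2 growth increments per year, 114 / 2 = 57 years.
Counting back 57 years from 2020 CE places the winter growth check in 2020 − 57 = 1963 CE.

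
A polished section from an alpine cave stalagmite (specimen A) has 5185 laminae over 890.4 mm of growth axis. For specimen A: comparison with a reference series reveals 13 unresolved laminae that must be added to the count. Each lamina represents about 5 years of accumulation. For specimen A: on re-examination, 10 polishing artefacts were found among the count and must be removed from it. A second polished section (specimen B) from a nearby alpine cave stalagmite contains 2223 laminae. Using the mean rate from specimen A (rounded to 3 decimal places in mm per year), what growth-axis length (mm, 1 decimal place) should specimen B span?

377.9 mm

Specimen A: after corrections the count is 5185 − 10 + 13 = 5188 laminae.
Specimen A: 5188 laminae at 5 years each span 5188 × 5 = 25940 years.
A: Mean rate = 890.4 mm / 25940 years ≈ 0.034 mm per year.
Specimen B: multiplying by 5 years per lamina: 2223 × 5 = 11115 years. Length of B = 0.034 × 11115 = 377.9 mm.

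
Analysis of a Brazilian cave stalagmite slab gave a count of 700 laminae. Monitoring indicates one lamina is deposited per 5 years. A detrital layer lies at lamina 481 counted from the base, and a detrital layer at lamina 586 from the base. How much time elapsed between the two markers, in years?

586 − 481 = 105 laminae lie between the two events.
At 5 years per lamina, 105 × 5 = 525 years.

525 years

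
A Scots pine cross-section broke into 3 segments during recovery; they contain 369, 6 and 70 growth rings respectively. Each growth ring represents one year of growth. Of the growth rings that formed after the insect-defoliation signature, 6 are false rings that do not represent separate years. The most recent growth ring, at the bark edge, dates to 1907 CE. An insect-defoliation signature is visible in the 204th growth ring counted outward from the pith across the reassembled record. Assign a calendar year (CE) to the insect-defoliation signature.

1672 CE

Total growth rings = 369 + 6 + 70 = 445.
Between growth ring 204 and the bark edge there are 445 − 204 = 241 growth rings.
Removing the 6 false growth rings leaves 241 − 6 = 235 true growth rings beyond the insect-defoliation signature.
1907 − 235 = 1672 CE.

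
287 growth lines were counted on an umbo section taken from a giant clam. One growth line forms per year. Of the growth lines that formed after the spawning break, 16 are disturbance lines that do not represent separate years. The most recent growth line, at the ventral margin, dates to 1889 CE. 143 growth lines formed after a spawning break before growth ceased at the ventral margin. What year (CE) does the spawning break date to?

1762 CE

There are 143 growth lines younger than the spawning break.
Excluding 16 false growth lines: 143 − 16 = 127.
1889 − 127 = 1762 CE.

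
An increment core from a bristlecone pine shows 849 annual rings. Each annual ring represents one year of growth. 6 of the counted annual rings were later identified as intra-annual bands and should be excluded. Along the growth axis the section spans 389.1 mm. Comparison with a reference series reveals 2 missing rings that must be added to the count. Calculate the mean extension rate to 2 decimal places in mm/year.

0.46 mm/year

True annual ring count = 849 − 6 + 2 = 845.
Mean rate = 389.1 mm / 845 years ≈ 0.46 mm/year.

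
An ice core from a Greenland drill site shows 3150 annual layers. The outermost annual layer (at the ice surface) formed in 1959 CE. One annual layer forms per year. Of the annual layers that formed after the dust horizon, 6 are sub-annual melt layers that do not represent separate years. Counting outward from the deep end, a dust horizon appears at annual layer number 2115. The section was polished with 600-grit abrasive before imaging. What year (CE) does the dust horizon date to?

930 CE

Between annual layer 2115 and the ice surface there are 3150 − 2115 = 1035 annual layers.
Removing the 6 false annual layers leaves 1035 − 6 = 1029 true annual layers beyond the dust horizon.
The annual layer at the ice surface is 1959 CE, so the dust horizon dates to 1959 − 1029 = 930 CE.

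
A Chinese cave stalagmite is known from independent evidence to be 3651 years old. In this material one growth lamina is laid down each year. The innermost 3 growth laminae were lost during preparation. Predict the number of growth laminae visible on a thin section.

3648 growth laminae

Expected growth laminae over 3651 years: 3651.
Less the 3 uncaptured growth laminae: 3651 − 3 = 3648.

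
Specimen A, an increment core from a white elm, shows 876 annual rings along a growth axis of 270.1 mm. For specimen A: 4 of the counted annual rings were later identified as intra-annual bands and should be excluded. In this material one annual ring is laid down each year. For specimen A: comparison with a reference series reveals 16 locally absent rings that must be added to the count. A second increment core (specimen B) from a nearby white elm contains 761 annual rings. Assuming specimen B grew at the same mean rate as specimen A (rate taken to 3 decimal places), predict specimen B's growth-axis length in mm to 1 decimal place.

231.3 mm

Specimen A: correcting the raw count gives 876 − 4 + 16 = 888 true annual rings.
A: Mean rate = 270.1 mm / 888 years ≈ 0.304 mm/year.
For B, 0.304 mm/year × 761 years = 231.3 mm.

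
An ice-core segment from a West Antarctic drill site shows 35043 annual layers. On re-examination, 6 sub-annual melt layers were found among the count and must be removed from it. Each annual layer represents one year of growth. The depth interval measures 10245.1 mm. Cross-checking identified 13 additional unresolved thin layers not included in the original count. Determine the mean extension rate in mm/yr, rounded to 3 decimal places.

0.292 mm/yr

Correcting the raw count gives 35043 − 6 + 13 = 35050 true annual layers.
Extension rate ≈ 10245.1 / 35050 = 0.292 mm/yr.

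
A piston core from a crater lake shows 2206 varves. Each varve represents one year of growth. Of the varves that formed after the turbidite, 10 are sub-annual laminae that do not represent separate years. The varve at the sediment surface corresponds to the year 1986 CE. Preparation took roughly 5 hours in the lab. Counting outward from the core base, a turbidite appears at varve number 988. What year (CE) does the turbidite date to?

2206 − 988 = 1218 varves lie beyond the turbidite toward the sediment surface.
Excluding 10 false varves: 1218 − 10 = 1208.
Counting back 1208 years from 1986 CE places the turbidite in 1986 − 1208 = 778 CE.

778 CE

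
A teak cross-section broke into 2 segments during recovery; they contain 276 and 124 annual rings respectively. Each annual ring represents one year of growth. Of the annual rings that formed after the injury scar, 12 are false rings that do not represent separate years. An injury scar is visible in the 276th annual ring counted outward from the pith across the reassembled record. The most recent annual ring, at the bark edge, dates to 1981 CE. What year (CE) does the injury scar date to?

1869 CE

Total annual rings = 276 + 124 = 400.
400 − 276 = 124 annual rings lie beyond the injury scar toward the bark edge.
Removing the 12 false annual rings leaves 124 − 12 = 112 true annual rings beyond the injury scar.
The annual ring at the bark edge is 1981 CE, so the injury scar dates to 1981 − 112 = 1869 CE.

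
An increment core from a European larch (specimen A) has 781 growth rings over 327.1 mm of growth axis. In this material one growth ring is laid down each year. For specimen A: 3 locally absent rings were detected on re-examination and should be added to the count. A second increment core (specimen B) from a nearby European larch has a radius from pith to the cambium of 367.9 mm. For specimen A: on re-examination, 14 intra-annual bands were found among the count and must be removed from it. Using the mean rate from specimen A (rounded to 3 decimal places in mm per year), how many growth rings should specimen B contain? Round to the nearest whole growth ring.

Specimen A: correcting the raw count gives 781 − 14 + 3 = 770 true growth rings.
A: 327.1 mm over 770 years gives 327.1 / 770 ≈ 0.425 mm/year.
For B, 367.9 / 0.425 = 865.65 years ≈ 866 growth rings.

866 growth rings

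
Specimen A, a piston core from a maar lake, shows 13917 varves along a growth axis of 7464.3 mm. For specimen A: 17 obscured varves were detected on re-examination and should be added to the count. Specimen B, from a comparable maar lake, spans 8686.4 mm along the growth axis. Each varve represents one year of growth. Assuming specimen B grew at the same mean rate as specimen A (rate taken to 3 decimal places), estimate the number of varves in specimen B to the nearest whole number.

Specimen A: after corrections the count is 13917 + 17 = 13934 varves.
A: Extension rate ≈ 7464.3 / 13934 = 0.536 mm/year.
B spans 8686.4 / 0.536 = 16205.97 years ≈ 16206 varves.

16206 varves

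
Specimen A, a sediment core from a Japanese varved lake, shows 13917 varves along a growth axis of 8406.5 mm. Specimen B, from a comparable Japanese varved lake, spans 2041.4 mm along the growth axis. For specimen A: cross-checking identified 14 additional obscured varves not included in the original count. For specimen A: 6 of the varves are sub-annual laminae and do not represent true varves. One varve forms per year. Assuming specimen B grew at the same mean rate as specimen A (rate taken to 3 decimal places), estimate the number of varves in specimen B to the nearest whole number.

3380 varves

Specimen A: correcting the raw count gives 13917 − 6 + 14 = 13925 true varves.
A: Extension rate ≈ 8406.5 / 13925 = 0.604 mm/yr.
B spans 2041.4 / 0.604 = 3379.80 years ≈ 3380 varves.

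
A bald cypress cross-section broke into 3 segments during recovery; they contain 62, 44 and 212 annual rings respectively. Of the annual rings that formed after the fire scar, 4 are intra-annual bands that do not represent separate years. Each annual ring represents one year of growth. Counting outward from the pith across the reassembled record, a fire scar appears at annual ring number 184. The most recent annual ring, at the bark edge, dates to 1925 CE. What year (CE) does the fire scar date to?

1795 CE

Total annual rings = 62 + 44 + 212 = 318.
The fire scar sits at annual ring 184 from the pith, so 318 − 184 = 134 annual rings formed after it.
134 − 4 false = 130 true annual rings after the fire scar.
Counting back 130 years from 1925 CE places the fire scar in 1925 − 130 = 1795 CE.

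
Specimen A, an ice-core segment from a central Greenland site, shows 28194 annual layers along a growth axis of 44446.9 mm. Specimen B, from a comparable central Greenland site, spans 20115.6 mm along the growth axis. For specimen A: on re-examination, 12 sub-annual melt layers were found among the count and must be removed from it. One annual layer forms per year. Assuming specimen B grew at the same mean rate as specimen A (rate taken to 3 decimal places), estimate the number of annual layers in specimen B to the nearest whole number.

12756 annual layers

Specimen A: after corrections the count is 28194 − 12 = 28182 annual layers.
A: Extension rate ≈ 44446.9 / 28182 = 1.577 mm/year.
For B, 20115.6 / 1.577 = 12755.61 years ≈ 12756 annual layers.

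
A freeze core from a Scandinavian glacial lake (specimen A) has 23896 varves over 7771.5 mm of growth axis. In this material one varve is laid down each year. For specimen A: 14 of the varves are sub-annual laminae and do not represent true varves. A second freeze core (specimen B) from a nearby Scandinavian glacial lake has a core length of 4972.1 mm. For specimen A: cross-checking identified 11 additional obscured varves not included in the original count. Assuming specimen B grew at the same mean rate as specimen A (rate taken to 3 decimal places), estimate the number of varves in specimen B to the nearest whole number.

15299 varves

Specimen A: true varve count = 23896 − 14 + 11 = 23893.
A: Mean rate = 7771.5 mm / 23893 years ≈ 0.325 mm/year.
B spans 4972.1 / 0.325 = 15298.77 years ≈ 15299 varves.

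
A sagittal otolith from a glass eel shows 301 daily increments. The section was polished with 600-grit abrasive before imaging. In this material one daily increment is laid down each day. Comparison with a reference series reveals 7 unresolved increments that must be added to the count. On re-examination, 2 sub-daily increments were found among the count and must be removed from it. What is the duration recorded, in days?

306 days

Correcting the raw count gives 301 − 2 + 7 = 306 true daily increments.
At one daily increment per day, that is 306 days.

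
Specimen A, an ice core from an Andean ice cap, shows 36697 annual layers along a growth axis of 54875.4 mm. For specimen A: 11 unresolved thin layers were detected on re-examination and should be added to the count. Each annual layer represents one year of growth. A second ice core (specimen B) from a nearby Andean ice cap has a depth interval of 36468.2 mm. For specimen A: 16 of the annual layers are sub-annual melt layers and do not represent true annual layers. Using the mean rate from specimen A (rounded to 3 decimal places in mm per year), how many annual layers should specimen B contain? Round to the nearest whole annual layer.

Specimen A: true annual layer count = 36697 − 16 + 11 = 36692.
A: Extension rate ≈ 54875.4 / 36692 = 1.496 mm/year.
B spans 36468.2 / 1.496 = 24377.14 years ≈ 24377 annual layers.

24377 annual layers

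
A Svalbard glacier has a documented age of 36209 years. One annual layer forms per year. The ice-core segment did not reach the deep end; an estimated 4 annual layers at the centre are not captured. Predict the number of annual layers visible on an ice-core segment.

36205 annual layers

One annual layer per year gives 36209 annual layers over 36209 years.
Less the 4 uncaptured annual layers: 36209 − 4 = 36205.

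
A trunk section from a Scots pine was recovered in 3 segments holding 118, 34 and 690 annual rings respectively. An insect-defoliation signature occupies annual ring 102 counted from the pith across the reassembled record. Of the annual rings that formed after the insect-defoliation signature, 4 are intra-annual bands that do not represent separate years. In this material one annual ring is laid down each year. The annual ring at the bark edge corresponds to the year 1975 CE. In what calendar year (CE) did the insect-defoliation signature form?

1239 CE

Total annual rings = 118 + 34 + 690 = 842.
842 − 102 = 740 annual rings lie beyond the insect-defoliation signature toward the bark edge.
740 − 4 false = 736 true annual rings after the insect-defoliation signature.
1975 − 736 = 1239 CE.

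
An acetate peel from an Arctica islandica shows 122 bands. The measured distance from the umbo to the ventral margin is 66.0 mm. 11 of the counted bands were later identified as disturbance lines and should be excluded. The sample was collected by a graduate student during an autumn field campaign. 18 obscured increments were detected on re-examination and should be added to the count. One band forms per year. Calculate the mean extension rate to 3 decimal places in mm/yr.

Adjusted count: 122 − 11 + 18 = 129 bands.
66.0 mm over 129 years gives 66.0 / 129 ≈ 0.512 mm/yr.

0.512 mm/yr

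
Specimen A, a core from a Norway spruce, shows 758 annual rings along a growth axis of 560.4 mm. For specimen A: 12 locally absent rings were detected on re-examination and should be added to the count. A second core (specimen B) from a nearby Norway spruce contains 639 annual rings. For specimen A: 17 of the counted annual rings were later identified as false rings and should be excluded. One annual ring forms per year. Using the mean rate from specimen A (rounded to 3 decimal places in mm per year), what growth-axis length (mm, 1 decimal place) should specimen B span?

475.4 mm

Specimen A: after corrections the count is 758 − 17 + 12 = 753 annual rings.
A: 560.4 mm over 753 years gives 560.4 / 753 ≈ 0.744 mm/year.
Length of B = 0.744 × 639 = 475.4 mm.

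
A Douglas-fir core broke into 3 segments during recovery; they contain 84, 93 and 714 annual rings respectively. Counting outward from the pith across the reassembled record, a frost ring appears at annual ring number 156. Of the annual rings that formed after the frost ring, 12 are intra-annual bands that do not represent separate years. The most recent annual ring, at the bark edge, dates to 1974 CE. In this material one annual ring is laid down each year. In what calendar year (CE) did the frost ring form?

1251 CE

Total annual rings = 84 + 93 + 714 = 891.
The frost ring sits at annual ring 156 from the pith, so 891 − 156 = 735 annual rings formed after it.
735 − 12 false = 723 true annual rings after the frost ring.
Counting back 723 years from 1974 CE places the frost ring in 1974 − 723 = 1251 CE.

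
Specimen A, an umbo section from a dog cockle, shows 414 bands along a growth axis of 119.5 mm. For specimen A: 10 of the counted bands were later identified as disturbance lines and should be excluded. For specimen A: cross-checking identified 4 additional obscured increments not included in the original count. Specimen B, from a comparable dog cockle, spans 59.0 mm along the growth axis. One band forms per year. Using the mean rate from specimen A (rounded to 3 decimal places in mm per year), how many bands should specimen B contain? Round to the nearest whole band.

Specimen A: after corrections the count is 414 − 10 + 4 = 408 bands.
A: Extension rate ≈ 119.5 / 408 = 0.293 mm/year.
For B, 59.0 / 0.293 = 201.37 years ≈ 201 bands.

201 bands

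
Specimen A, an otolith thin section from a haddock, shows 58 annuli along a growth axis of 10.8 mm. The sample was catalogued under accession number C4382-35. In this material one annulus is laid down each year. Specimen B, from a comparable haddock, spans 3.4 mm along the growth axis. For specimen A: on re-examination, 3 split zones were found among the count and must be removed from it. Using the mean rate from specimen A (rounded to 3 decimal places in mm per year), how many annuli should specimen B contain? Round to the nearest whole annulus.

Specimen A: after corrections the count is 58 − 3 = 55 annuli.
A: Extension rate ≈ 10.8 / 55 = 0.196 mm/year.
Specimen B: 3.4 mm / 0.196 mm per year = 17.35 years ≈ 17 annuli.

17 annuli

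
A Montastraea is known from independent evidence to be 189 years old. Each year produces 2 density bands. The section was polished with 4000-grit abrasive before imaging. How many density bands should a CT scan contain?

189 years at 2 density bands per year gives 189 × 2 = 378 density bands.
So 378 density bands should be present.

378 density bands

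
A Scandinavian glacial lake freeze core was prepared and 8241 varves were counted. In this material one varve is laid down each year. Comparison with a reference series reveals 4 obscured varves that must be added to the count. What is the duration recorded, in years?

8245 years

Correcting the raw count gives 8241 + 4 = 8245 true varves.
With a one-to-one varve periodicity this is 8245 years.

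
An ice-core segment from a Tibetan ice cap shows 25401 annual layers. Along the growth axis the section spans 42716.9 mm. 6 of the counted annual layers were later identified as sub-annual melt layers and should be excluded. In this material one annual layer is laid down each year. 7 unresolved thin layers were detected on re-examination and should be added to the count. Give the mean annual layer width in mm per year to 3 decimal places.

1.682 mm per year

Correcting the raw count gives 25401 − 6 + 7 = 25402 true annual layers.
Extension rate ≈ 42716.9 / 25402 = 1.682 mm per year.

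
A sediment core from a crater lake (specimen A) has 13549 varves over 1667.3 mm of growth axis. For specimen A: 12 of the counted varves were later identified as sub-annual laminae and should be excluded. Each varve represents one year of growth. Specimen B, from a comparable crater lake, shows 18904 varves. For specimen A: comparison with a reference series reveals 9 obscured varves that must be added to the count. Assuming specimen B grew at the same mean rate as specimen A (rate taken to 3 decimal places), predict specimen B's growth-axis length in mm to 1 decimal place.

Specimen A: adjusted count: 13549 − 12 + 9 = 13546 varves.
A: 1667.3 mm over 13546 years gives 1667.3 / 13546 ≈ 0.123 mm/year.
B's length ≈ 0.123 × 18904 = 2325.2 mm.

2325.2 mm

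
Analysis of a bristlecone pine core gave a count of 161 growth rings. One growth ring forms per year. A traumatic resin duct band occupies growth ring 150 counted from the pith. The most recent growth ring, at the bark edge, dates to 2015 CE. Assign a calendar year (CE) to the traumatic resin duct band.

2004 CE

Between growth ring 150 and the bark edge there are 161 − 150 = 11 growth rings.
2015 − 11 = 2004 CE.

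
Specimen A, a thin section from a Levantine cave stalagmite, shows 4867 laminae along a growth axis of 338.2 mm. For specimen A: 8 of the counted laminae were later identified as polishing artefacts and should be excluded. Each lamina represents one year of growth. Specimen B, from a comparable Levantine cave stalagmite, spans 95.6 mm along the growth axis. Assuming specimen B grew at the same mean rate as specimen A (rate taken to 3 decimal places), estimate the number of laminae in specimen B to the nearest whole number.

Specimen A: correcting the raw count gives 4867 − 8 = 4859 true laminae.
A: Extension rate ≈ 338.2 / 4859 = 0.070 mm/yr.
Specimen B: 95.6 mm / 0.070 mm per year = 1365.71 years ≈ 1366 laminae.

1366 laminae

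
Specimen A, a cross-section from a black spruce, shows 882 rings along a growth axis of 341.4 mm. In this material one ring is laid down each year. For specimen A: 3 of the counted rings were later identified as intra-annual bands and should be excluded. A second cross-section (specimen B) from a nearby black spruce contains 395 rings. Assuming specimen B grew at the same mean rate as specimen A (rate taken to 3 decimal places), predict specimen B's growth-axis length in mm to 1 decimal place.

153.3 mm

Specimen A: adjusted count: 882 − 3 = 879 rings.
A: Mean rate = 341.4 mm / 879 years ≈ 0.388 mm per year.
B's length ≈ 0.388 × 395 = 153.3 mm.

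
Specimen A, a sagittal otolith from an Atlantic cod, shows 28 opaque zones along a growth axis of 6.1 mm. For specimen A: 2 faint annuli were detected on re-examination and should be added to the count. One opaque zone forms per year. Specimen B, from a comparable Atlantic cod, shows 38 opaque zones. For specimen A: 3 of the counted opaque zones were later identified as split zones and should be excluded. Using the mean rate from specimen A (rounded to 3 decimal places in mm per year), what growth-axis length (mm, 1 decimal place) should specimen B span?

8.6 mm

Specimen A: adjusted count: 28 − 3 + 2 = 27 opaque zones.
A: 6.1 mm over 27 years gives 6.1 / 27 ≈ 0.226 mm/yr.
B's length ≈ 0.226 × 38 = 8.6 mm.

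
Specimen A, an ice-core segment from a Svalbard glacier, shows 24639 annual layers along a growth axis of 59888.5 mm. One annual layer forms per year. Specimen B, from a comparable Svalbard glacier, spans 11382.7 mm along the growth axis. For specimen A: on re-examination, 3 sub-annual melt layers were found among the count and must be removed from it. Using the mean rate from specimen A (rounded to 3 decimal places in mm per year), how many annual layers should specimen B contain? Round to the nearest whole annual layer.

Specimen A: after corrections the count is 24639 − 3 = 24636 annual layers.
A: Extension rate ≈ 59888.5 / 24636 = 2.431 mm/yr.
For B, 11382.7 / 2.431 = 4682.31 years ≈ 4682 annual layers.

4682 annual layers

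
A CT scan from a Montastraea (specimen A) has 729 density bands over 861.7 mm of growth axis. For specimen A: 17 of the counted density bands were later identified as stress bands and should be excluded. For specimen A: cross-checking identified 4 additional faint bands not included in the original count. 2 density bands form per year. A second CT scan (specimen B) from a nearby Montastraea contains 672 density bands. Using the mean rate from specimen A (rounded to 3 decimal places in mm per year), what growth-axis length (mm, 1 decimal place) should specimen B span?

808.8 mm

Specimen A: true density band count = 729 − 17 + 4 = 716.
Specimen A: with 2 density bands per year, 716 / 2 = 358 years.
A: Mean rate = 861.7 mm / 358 years ≈ 2.407 mm/year.
Specimen B: with 2 density bands per year, 672 / 2 = 336 years. For B, 2.407 mm/year × 336 years = 808.8 mm.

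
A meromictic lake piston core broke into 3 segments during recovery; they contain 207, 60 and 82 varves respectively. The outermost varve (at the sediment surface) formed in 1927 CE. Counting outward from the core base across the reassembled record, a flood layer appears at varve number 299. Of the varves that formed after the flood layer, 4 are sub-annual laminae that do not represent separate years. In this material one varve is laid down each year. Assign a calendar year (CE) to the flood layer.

Total varves = 207 + 60 + 82 = 349.
349 − 299 = 50 varves lie beyond the flood layer toward the sediment surface.
Excluding 4 false varves: 50 − 4 = 46.
1927 − 46 = 1881 CE.

1881 CE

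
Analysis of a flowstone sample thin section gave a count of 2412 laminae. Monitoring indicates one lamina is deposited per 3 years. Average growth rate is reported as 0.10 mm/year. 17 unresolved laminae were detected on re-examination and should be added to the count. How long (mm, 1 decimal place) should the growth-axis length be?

Correcting the raw count gives 2412 + 17 = 2429 true laminae.
At 3 years per lamina, 2429 × 3 = 7287 years.
7287 years at 0.10 mm/year gives 0.10 × 7287 = 728.7 mm.

728.7 mm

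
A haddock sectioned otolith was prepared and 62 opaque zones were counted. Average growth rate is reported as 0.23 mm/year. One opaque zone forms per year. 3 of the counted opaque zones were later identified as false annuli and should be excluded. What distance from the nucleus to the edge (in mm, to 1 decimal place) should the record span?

13.6 mm

After corrections the count is 62 − 3 = 59 opaque zones.
59 years at 0.23 mm/year gives 0.23 × 59 = 13.6 mm.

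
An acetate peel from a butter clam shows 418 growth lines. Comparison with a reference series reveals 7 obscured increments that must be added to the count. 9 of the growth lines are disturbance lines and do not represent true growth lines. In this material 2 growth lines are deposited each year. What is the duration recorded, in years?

208 years

Correcting the raw count gives 418 − 9 + 7 = 416 true growth lines.
With 2 growth lines per year, 416 / 2 = 208 years.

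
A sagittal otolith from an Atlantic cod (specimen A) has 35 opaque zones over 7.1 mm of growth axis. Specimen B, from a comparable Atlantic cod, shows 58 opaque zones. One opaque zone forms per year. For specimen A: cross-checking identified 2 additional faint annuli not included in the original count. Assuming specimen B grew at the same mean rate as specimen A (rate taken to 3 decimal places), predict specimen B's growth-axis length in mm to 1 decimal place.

Specimen A: adjusted count: 35 + 2 = 37 opaque zones.
A: Mean rate = 7.1 mm / 37 years ≈ 0.192 mm per year.
For B, 0.192 mm/year × 58 years = 11.1 mm.

11.1 mm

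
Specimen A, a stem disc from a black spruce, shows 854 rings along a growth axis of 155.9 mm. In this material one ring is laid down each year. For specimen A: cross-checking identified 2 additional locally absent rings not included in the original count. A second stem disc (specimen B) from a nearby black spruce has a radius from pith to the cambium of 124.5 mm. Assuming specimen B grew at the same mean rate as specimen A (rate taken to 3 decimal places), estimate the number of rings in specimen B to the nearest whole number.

Specimen A: true ring count = 854 + 2 = 856.
A: 155.9 mm over 856 years gives 155.9 / 856 ≈ 0.182 mm/yr.
Specimen B: 124.5 mm / 0.182 mm per year = 684.07 years ≈ 684 rings.

684 rings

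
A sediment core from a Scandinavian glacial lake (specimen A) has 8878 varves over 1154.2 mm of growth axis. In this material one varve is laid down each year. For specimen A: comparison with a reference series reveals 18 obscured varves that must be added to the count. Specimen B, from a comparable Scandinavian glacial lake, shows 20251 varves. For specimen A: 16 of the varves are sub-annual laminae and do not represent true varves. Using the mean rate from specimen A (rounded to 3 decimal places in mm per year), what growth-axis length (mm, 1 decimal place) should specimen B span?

2632.6 mm

Specimen A: true varve count = 8878 − 16 + 18 = 8880.
A: 1154.2 mm over 8880 years gives 1154.2 / 8880 ≈ 0.130 mm per year.
B's length ≈ 0.130 × 20251 = 2632.6 mm.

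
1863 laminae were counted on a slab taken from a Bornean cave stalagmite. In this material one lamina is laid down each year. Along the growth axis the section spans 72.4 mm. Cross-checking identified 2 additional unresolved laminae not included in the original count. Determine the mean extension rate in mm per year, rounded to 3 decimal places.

Correcting the raw count gives 1863 + 2 = 1865 true laminae.
Mean rate = 72.4 mm / 1865 years ≈ 0.039 mm per year.

0.039 mm per year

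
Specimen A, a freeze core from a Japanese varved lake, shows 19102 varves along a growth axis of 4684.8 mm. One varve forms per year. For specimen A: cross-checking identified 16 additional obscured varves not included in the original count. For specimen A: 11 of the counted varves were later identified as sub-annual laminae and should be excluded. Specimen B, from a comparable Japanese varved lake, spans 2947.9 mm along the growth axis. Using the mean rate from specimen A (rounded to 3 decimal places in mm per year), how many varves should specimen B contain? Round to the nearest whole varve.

12032 varves

Specimen A: true varve count = 19102 − 11 + 16 = 19107.
A: 4684.8 mm over 19107 years gives 4684.8 / 19107 ≈ 0.245 mm/yr.
For B, 2947.9 / 0.245 = 12032.24 years ≈ 12032 varves.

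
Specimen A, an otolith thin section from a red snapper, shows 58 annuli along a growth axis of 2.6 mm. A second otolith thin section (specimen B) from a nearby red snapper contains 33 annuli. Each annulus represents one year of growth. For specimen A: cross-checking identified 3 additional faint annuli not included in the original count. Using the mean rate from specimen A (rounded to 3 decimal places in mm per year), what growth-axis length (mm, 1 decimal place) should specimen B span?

1.4 mm

Specimen A: true annulus count = 58 + 3 = 61.
A: Extension rate ≈ 2.6 / 61 = 0.043 mm/yr.
Length of B = 0.043 × 33 = 1.4 mm.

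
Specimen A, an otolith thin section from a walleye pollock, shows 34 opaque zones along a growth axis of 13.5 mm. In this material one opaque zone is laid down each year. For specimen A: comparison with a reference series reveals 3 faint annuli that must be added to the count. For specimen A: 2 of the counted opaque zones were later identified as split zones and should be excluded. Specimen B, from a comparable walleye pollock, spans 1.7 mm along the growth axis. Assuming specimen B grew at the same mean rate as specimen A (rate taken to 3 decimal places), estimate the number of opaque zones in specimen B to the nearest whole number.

4 opaque zones

Specimen A: after corrections the count is 34 − 2 + 3 = 35 opaque zones.
A: Extension rate ≈ 13.5 / 35 = 0.386 mm/year.
Specimen B: 1.7 mm / 0.386 mm per year = 4.40 years ≈ 4 opaque zones.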